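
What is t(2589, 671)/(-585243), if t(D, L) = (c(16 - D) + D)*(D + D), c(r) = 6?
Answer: -1492990/65027 ≈ -22.960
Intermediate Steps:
t(D, L) = 2*D*(6 + D) (t(D, L) = (6 + D)*(D + D) = (6 + D)*(2*D) = 2*D*(6 + D))
t(2589, 671)/(-585243) = (2*2589*(6 + 2589))/(-585243) = (2*2589*2595)*(-1/585243) = 13436910*(-1/585243) = -1492990/65027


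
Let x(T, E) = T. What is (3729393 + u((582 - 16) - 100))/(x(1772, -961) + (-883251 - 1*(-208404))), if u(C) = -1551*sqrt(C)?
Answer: -3729393/673075 + 1551*sqrt(466)/673075 ≈ -5.4911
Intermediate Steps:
(3729393 + u((582 - 16) - 100))/(x(1772, -961) + (-883251 - 1*(-208404))) = (3729393 - 1551*sqrt((582 - 16) - 100))/(1772 + (-883251 - 1*(-208404))) = (3729393 - 1551*sqrt(566 - 100))/(1772 + (-883251 + 208404)) = (3729393 - 1551*sqrt(466))/(1772 - 674847) = (3729393 - 1551*sqrt(466))/(-673075) = (3729393 - 1551*sqrt(466))*(-1/673075) = -3729393/673075 + 1551*sqrt(466)/673075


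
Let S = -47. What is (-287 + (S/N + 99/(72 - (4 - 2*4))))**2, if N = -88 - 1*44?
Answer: 32008430281/393129 ≈ 81420.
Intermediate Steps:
N = -132 (N = -88 - 44 = -132)
(-287 + (S/N + 99/(72 - (4 - 2*4))))**2 = (-287 + (-47/(-132) + 99/(72 - (4 - 2*4))))**2 = (-287 + (-47*(-1/132) + 99/(72 - (4 - 8))))**2 = (-287 + (47/132 + 99/(72 - 1*(-4))))**2 = (-287 + (47/132 + 99/(72 + 4)))**2 = (-287 + (47/132 + 99/76))**2 = (-287 + 1040/627)**2 = (-178909/627)**2 = 32008430281/393129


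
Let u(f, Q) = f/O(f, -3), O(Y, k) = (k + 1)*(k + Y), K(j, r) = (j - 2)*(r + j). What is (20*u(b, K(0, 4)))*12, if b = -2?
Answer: -48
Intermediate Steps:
K(j, r) = (-2 + j)*(j + r)
O(Y, k) = (1 + k)*(Y + k)
u(f, Q) = f/(6 - 2*f) (u(f, Q) = f/(f - 3 + (-3)² + f*(-3)) = f/(f - 3 + 9 - 3*f) = f/(6 - 2*f))
(20*u(b, K(0, 4)))*12 = (20*((½)*(-2)/(3 - 1*(-2))))*12 = (20*((½)*(-2)/(3 + 2)))*12 = (20*((½)*(-2)/5))*12 = (20*((½)*(-2)*(⅕)))*12 = (20*(-⅕))*12 = -4*12 = -48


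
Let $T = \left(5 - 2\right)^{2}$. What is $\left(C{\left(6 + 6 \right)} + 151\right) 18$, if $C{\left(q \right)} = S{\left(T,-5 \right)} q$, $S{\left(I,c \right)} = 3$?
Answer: $3366$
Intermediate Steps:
$T = 9$ ($T = 3^{2} = 9$)
$C{\left(q \right)} = 3 q$
$\left(C{\left(6 + 6 \right)} + 151\right) 18 = \left(3 \left(6 + 6\right) + 151\right) 18 = \left(3 \cdot 12 + 151\right) 18 = \left(36 + 151\right) 18 = 187 \cdot 18 = 3366$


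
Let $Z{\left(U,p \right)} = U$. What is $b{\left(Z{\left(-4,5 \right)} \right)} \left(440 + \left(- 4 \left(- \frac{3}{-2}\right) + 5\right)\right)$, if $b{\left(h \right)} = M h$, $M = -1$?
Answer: $1756$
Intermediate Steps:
$b{\left(h \right)} = - h$
$b{\left(Z{\left(-4,5 \right)} \right)} \left(440 + \left(- 4 \left(- \frac{3}{-2}\right) + 5\right)\right) = \left(-1\right) \left(-4\right) \left(440 + \left(- 4 \left(- \frac{3}{-2}\right) + 5\right)\right) = 4 \left(440 + \left(- 4 \left(\left(-3\right) \left(- \frac{1}{2}\right)\right) + 5\right)\right) = 4 \left(440 + \left(\left(-4\right) \frac{3}{2} + 5\right)\right) = 4 \left(440 + \left(-6 + 5\right)\right) = 4 \left(440 - 1\right) = 4 \cdot 439 = 1756$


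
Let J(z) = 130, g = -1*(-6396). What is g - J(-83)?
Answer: 6266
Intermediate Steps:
g = 6396
g - J(-83) = 6396 - 1*130 = 6396 - 130 = 6266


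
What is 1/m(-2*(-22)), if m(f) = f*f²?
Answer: 1/85184 ≈ 1.1739e-5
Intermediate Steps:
m(f) = f³
1/m(-2*(-22)) = 1/((-2*(-22))³) = 1/(44³) = 1/85184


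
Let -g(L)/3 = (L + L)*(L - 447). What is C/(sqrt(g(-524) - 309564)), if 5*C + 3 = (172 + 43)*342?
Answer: -24509*I*sqrt(840597)/2801990 ≈ -8.0196*I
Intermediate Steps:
g(L) = -6*L*(-447 + L) (g(L) = -3*(L + L)*(L - 447) = -3*2*L*(-447 + L) = -6*L*(-447 + L))
C = 73527/5 (C = -3/5 + ((172 + 43)*342)/5 = -3/5 + (215*342)/5 = -3/5 + (1/5)*73530 = -3/5 + 14706 = 73527/5 ≈ 14705.)
C/(sqrt(g(-524) - 309564)) = 73527/(5*(sqrt(6*(-524)*(447 - 1*(-524)) - 309564))) = 73527/(5*(sqrt(6*(-524)*(447 + 524) - 309564))) = 73527/(5*(sqrt(6*(-524)*971 - 309564))) = 73527/(5*(sqrt(-3052824 - 309564))) = 73527/(5*(sqrt(-3362388))) = 73527/(5*((2*I*sqrt(840597)))) = 73527*(-I*sqrt(840597)/1681194)/5 = -24509*I*sqrt(840597)/2801990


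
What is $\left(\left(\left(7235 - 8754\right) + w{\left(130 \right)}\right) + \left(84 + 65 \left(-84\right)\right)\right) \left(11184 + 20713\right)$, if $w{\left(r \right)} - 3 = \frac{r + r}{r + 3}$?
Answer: $- \frac{29229645272}{133} \approx -2.1977 \cdot 10^{8}$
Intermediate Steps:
$w{\left(r \right)} = 3 + \frac{2 r}{3 + r}$ ($w{\left(r \right)} = 3 + \frac{r + r}{r + 3} = 3 + \frac{2 r}{3 + r}$)
$\left(\left(\left(7235 - 8754\right) + w{\left(130 \right)}\right) + \left(84 + 65 \left(-84\right)\right)\right) \left(11184 + 20713\right) = \left(\left(\left(7235 - 8754\right) + \frac{9 + 5 \cdot 130}{3 + 130}\right) + \left(84 + 65 \left(-84\right)\right)\right) \left(11184 + 20713\right) = \left(\left(-1519 + \frac{9 + 650}{133}\right) + \left(84 - 5460\right)\right) 31897 = \left(\left(-1519 + \frac{1}{133} \cdot 659\right) - 5376\right) 31897 = \left(\left(-1519 + \frac{659}{133}\right) - 5376\right) 31897 = \left(- \frac{201368}{133} - 5376\right) 31897 = \left(- \frac{916376}{133}\right) 31897 = - \frac{29229645272}{133}$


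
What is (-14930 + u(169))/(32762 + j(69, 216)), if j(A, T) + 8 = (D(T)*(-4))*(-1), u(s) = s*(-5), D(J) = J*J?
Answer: -15775/219378 ≈ -0.071908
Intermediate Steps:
D(J) = J²
u(s) = -5*s
j(A, T) = -8 + 4*T² (j(A, T) = -8 + (T²*(-4))*(-1) = -8 - 4*T²*(-1) = -8 + 4*T²)
(-14930 + u(169))/(32762 + j(69, 216)) = (-14930 - 5*169)/(32762 + (-8 + 4*216²)) = (-14930 - 845)/(32762 + (-8 + 4*46656)) = -15775/(32762 + (-8 + 186624)) = -15775/(32762 + 186616) = -15775/219378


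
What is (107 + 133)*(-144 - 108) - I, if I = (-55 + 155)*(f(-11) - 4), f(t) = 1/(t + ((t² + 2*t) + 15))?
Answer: -6188340/103 ≈ -60081.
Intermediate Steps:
f(t) = 1/(15 + t² + 3*t) (f(t) = 1/(t + (15 + t² + 2*t)) = 1/(15 + t² + 3*t))
I = -41100/103 (I = (-55 + 155)*(1/(15 + (-11)² + 3*(-11)) - 4) = 100*(1/(15 + 121 - 33) - 4) = 100*(1/103 - 4) = 100*(-411/103) = -41100/103 ≈ -399.03)
(107 + 133)*(-144 - 108) - I = (107 + 133)*(-144 - 108) - 1*(-41100/103) = 240*(-252) + 41100/103 = -60480 + 41100/103 = -6188340/103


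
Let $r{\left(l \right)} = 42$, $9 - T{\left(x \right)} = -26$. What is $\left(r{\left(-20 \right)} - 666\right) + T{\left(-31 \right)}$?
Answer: $-589$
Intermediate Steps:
$T{\left(x \right)} = 35$ ($T{\left(x \right)} = 9 - -26 = 9 + 26 = 35$)
$\left(r{\left(-20 \right)} - 666\right) + T{\left(-31 \right)} = \left(42 - 666\right) + 35 = -624 + 35 = -589$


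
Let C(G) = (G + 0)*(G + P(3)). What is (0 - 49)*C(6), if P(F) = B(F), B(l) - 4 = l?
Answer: -3822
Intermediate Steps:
B(l) = 4 + l
P(F) = 4 + F
C(G) = G*(7 + G) (C(G) = (G + 0)*(G + (4 + 3)) = G*(G + 7) = G*(7 + G))
(0 - 49)*C(6) = (0 - 49)*(6*(7 + 6)) = -294*13 = -49*78 = -3822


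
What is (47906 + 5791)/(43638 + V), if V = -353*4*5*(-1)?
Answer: 53697/50698 ≈ 1.0592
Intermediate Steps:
V = 7060 (V = -7060*(-1) = -353*(-20) = 7060)
(47906 + 5791)/(43638 + V) = (47906 + 5791)/(43638 + 7060) = 53697/50698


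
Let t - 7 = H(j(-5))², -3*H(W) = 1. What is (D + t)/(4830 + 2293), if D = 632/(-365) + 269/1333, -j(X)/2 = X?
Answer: 1437673/1834761195 ≈ 0.00078357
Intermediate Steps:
j(X) = -2*X
D = -744271/486545 (D = 632*(-1/365) + 269*(1/1333) = -632/365 + 269/1333 = -744271/486545 ≈ -1.5297)
H(W) = -⅓ (H(W) = -⅓*1 = -⅓)
t = 64/9 (t = 7 + (-⅓)² = 7 + ⅑ = 64/9 ≈ 7.1111)
(D + t)/(4830 + 2293) = (-744271/486545 + 64/9)/(4830 + 2293) = (24440441/4378905)/7123 = (24440441/4378905)*(1/7123) = 1437673/1834761195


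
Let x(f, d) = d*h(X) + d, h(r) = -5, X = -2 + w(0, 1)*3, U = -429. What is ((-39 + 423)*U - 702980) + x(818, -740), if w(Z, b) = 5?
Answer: -864756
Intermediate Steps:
X = 13 (X = -2 + 5*3 = -2 + 15 = 13)
x(f, d) = -4*d (x(f, d) = d*(-5) + d = -5*d + d = -4*d)
((-39 + 423)*U - 702980) + x(818, -740) = ((-39 + 423)*(-429) - 702980) - 4*(-740) = (384*(-429) - 702980) + 2960 = (-164736 - 702980) + 2960 = -867716 + 2960 = -864756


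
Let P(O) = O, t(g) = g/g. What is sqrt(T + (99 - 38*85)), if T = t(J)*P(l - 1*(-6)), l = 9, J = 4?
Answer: 2*I*sqrt(779) ≈ 55.821*I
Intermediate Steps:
t(g) = 1
T = 15 (T = 1*(9 - 1*(-6)) = 1*(9 + 6) = 1*15 = 15)
sqrt(T + (99 - 38*85)) = sqrt(15 + (99 - 38*85)) = sqrt(15 + (99 - 3230)) = sqrt(15 - 3131) = sqrt(-3116) = 2*I*sqrt(779)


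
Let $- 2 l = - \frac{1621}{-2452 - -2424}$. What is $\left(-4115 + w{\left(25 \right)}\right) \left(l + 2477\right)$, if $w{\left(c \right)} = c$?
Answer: $- \frac{280351095}{28} \approx -1.0013 \cdot 10^{7}$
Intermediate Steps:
$l = - \frac{1621}{56}$ ($l = - \frac{\left(-1621\right) \frac{1}{-2452 - -2424}}{2} = - \frac{\left(-1621\right) \frac{1}{-2452 + 2424}}{2} = - \frac{\left(-1621\right) \frac{1}{-28}}{2} = - \frac{\left(-1621\right) \left(- \frac{1}{28}\right)}{2} = \left(- \frac{1}{2}\right) \frac{1621}{28} = - \frac{1621}{56} \approx -28.946$)
$\left(-4115 + w{\left(25 \right)}\right) \left(l + 2477\right) = \left(-4115 + 25\right) \left(- \frac{1621}{56} + 2477\right) = \left(-4090\right) \frac{137091}{56} = - \frac{280351095}{28}$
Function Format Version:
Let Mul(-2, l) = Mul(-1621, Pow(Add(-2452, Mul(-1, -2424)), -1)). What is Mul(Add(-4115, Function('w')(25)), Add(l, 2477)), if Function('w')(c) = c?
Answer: Rational(-280351095, 28) ≈ -1.0013e+7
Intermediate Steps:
l = Rational(-1621, 56) (l = Mul(Rational(-1, 2), Mul(-1621, Pow(Add(-2452, Mul(-1, -2424)), -1))) = Mul(Rational(-1, 2), Mul(-1621, Pow(Add(-2452, 2424), -1))) = Mul(Rational(-1, 2), Mul(-1621, Pow(-28, -1))) = Mul(Rational(-1, 2), Mul(-1621, Rational(-1, 28))) = Mul(Rational(-1, 2), Rational(1621, 28)) = Rational(-1621, 56) ≈ -28.946)
Mul(Add(-4115, Function('w')(25)), Add(l, 2477)) = Mul(Add(-4115, 25), Add(Rational(-1621, 56), 2477)) = Mul(-4090, Rational(137091, 56)) = Rational(-280351095, 28)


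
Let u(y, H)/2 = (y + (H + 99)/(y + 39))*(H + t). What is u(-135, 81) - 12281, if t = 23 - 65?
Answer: -91829/4 ≈ -22957.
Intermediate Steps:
t = -42
u(y, H) = 2*(-42 + H)*(y + (99 + H)/(39 + y)) (u(y, H) = 2*((y + (H + 99)/(y + 39))*(H - 42)) = 2*((y + (99 + H)/(39 + y))*(-42 + H)) = 2*((-42 + H)*(y + (99 + H)/(39 + y))) = 2*(-42 + H)*(y + (99 + H)/(39 + y)))
u(-135, 81) - 12281 = 2*(-4158 + 81² - 1638*(-135) - 42*(-135)² + 57*81 + 81*(-135)² + 39*81*(-135))/(39 - 135) - 12281 = 2*(-4158 + 6561 + 221130 - 42*18225 + 4617 + 81*18225 - 426465)/(-96) - 12281 = 2*(-1/96)*(-4158 + 6561 + 221130 - 765450 + 4617 + 1476225 - 426465) - 12281 = 2*(-1/96)*512460 - 12281 = -42705/4 - 12281 = -91829/4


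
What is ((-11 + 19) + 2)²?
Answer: 100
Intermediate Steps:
((-11 + 19) + 2)² = (8 + 2)² = 10² = 100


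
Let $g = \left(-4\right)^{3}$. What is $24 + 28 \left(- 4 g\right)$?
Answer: $7192$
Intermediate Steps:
$g = -64$
$24 + 28 \left(- 4 g\right) = 24 + 28 \left(\left(-4\right) \left(-64\right)\right) = 24 + 28 \cdot 256 = 24 + 7168 = 7192$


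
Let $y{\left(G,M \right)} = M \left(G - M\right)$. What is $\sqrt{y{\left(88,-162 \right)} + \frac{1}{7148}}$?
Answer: $\frac{i \sqrt{517325776213}}{3574} \approx 201.25 i$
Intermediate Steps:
$\sqrt{y{\left(88,-162 \right)} + \frac{1}{7148}} = \sqrt{- 162 \left(88 - -162\right) + \frac{1}{7148}} = \sqrt{- 162 \left(88 + 162\right) + \frac{1}{7148}} = \sqrt{\left(-162\right) 250 + \frac{1}{7148}} = \sqrt{-40500 + \frac{1}{7148}} = \sqrt{- \frac{289493999}{7148}} = \frac{i \sqrt{517325776213}}{3574}$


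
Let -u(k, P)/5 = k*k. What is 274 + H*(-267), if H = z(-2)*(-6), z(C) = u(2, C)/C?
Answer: 16294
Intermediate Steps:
u(k, P) = -5*k² (u(k, P) = -5*k*k = -5*k²)
z(C) = -20/C (z(C) = (-5*2²)/C = (-5*4)/C = -20/C)
H = -60 (H = -20/(-2)*(-6) = -20*(-½)*(-6) = 10*(-6) = -60)
274 + H*(-267) = 274 - 60*(-267) = 274 + 16020 = 16294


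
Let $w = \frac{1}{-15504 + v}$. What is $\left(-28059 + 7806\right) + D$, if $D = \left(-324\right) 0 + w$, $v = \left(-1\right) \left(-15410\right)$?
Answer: $- \frac{1903783}{94} \approx -20253.0$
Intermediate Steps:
$v = 15410$
$w = - \frac{1}{94}$ ($w = \frac{1}{-15504 + 15410} = \frac{1}{-94} = - \frac{1}{94} \approx -0.010638$)
$D = - \frac{1}{94}$ ($D = \left(-324\right) 0 - \frac{1}{94} = 0 - \frac{1}{94} = - \frac{1}{94} \approx -0.010638$)
$\left(-28059 + 7806\right) + D = \left(-28059 + 7806\right) - \frac{1}{94} = -20253 - \frac{1}{94} = - \frac{1903783}{94}$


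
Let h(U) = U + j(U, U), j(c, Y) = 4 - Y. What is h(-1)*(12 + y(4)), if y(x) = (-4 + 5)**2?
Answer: 52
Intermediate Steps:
y(x) = 1 (y(x) = 1**2 = 1)
h(U) = 4 (h(U) = U + (4 - U) = 4)
h(-1)*(12 + y(4)) = 4*(12 + 1) = 4*13 = 52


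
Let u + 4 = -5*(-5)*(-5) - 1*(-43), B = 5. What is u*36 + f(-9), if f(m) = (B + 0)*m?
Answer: -3141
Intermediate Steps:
f(m) = 5*m (f(m) = (5 + 0)*m = 5*m)
u = -86 (u = -4 + (-5*(-5)*(-5) - 1*(-43)) = -4 + (25*(-5) + 43) = -4 + (-125 + 43) = -4 - 82 = -86)
u*36 + f(-9) = -86*36 + 5*(-9) = -3096 - 45 = -3141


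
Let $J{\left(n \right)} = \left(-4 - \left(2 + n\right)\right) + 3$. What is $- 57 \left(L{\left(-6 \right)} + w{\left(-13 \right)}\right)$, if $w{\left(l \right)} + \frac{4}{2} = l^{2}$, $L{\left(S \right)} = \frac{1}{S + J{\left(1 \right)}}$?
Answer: $- \frac{95133}{10} \approx -9513.3$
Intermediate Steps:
$J{\left(n \right)} = -3 - n$ ($J{\left(n \right)} = \left(-6 - n\right) + 3 = -3 - n$)
$L{\left(S \right)} = \frac{1}{-4 + S}$ ($L{\left(S \right)} = \frac{1}{S - 4} = \frac{1}{-4 + S}$)
$w{\left(l \right)} = -2 + l^{2}$
$- 57 \left(L{\left(-6 \right)} + w{\left(-13 \right)}\right) = - 57 \left(\frac{1}{-4 - 6} - \left(2 - \left(-13\right)^{2}\right)\right) = - 57 \left(\frac{1}{-10} + \left(-2 + 169\right)\right) = - 57 \left(- \frac{1}{10} + 167\right) = \left(-57\right) \frac{1669}{10} = - \frac{95133}{10}$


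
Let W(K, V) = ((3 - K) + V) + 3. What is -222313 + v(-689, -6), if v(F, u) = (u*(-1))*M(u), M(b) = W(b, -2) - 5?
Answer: -222283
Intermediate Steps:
W(K, V) = 6 + V - K (W(K, V) = (3 + V - K) + 3 = 6 + V - K)
M(b) = -1 - b (M(b) = (6 - 2 - b) - 5 = (4 - b) - 5 = -1 - b)
v(F, u) = -u*(-1 - u) (v(F, u) = (u*(-1))*(-1 - u) = (-u)*(-1 - u) = -u*(-1 - u))
-222313 + v(-689, -6) = -222313 - 6*(1 - 6) = -222313 - 6*(-5) = -222313 + 30 = -222283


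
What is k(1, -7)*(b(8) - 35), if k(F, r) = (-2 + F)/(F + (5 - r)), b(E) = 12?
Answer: 23/13 ≈ 1.7692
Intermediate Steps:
k(F, r) = (-2 + F)/(5 + F - r)
k(1, -7)*(b(8) - 35) = ((-2 + 1)/(5 + 1 - 1*(-7)))*(12 - 35) = (-1/(5 + 1 + 7))*(-23) = (-1/13)*(-23) = ((1/13)*(-1))*(-23) = -1/13*(-23) = 23/13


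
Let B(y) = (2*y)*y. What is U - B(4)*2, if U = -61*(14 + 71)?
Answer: -5249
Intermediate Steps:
B(y) = 2*y²
U = -5185 (U = -61*85 = -5185)
U - B(4)*2 = -5185 - 2*4²*2 = -5185 - 2*16*2 = -5185 - 32*2 = -5185 - 1*64 = -5185 - 64 = -5249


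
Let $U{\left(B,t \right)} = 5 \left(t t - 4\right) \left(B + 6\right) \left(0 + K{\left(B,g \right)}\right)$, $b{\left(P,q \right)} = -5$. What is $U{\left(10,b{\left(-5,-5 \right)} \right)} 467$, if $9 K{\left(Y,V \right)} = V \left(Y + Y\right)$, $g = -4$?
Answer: $- \frac{20921600}{3} \approx -6.9739 \cdot 10^{6}$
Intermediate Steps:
$K{\left(Y,V \right)} = \frac{2 V Y}{9}$ ($K{\left(Y,V \right)} = \frac{V \left(Y + Y\right)}{9} = \frac{V 2 Y}{9} = \frac{2 V Y}{9}$)
$U{\left(B,t \right)} = - \frac{8 B \left(-20 + 5 t^{2}\right) \left(6 + B\right)}{9}$ ($U{\left(B,t \right)} = 5 \left(t t - 4\right) \left(B + 6\right) \left(0 + \frac{2}{9} \left(-4\right) B\right) = 5 \left(t^{2} - 4\right) \left(6 + B\right) \left(0 - \frac{8 B}{9}\right) = 5 \left(-4 + t^{2}\right) \left(6 + B\right) \left(- \frac{8 B}{9}\right) = \left(-20 + 5 t^{2}\right) \left(- \frac{8 B \left(6 + B\right)}{9}\right) = - \frac{8 B \left(-20 + 5 t^{2}\right) \left(6 + B\right)}{9}$)
$U{\left(10,b{\left(-5,-5 \right)} \right)} 467 = \frac{40}{9} \cdot 10 \left(24 - 6 \left(-5\right)^{2} + 4 \cdot 10 - 10 \left(-5\right)^{2}\right) 467 = \frac{40}{9} \cdot 10 \left(24 - 150 + 40 - 10 \cdot 25\right) 467 = \frac{40}{9} \cdot 10 \left(24 - 150 + 40 - 250\right) 467 = \frac{40}{9} \cdot 10 \left(-336\right) 467 = \left(- \frac{44800}{3}\right) 467 = - \frac{20921600}{3}$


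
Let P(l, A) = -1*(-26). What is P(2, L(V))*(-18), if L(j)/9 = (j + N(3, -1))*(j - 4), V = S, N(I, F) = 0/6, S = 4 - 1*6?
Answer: -468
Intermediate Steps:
S = -2 (S = 4 - 6 = -2)
N(I, F) = 0 (N(I, F) = 0*(1/6) = 0)
V = -2
L(j) = 9*j*(-4 + j) (L(j) = 9*((j + 0)*(j - 4)) = 9*(j*(-4 + j)) = 9*j*(-4 + j))
P(l, A) = 26
P(2, L(V))*(-18) = 26*(-18) = -468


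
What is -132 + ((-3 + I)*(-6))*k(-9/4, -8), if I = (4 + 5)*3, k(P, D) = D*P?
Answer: -2724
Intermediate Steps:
I = 27 (I = 9*3 = 27)
-132 + ((-3 + I)*(-6))*k(-9/4, -8) = -132 + ((-3 + 27)*(-6))*(-(-72)/4) = -132 + (24*(-6))*(-(-72)/4) = -132 - (-1152)*(-9)/4 = -132 - 144*18 = -132 - 2592 = -2724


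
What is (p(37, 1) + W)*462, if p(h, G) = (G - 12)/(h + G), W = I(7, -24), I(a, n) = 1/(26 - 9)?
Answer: -34419/323 ≈ -106.56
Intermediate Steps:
I(a, n) = 1/17
W = 1/17 ≈ 0.058824
p(h, G) = (-12 + G)/(G + h)
(p(37, 1) + W)*462 = ((-12 + 1)/(1 + 37) + 1/17)*462 = (-11/38 + 1/17)*462 = -149/646*462 = -34419/323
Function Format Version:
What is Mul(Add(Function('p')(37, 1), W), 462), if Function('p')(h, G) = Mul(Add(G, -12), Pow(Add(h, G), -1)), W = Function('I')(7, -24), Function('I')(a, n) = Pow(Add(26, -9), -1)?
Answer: Rational(-34419, 323) ≈ -106.56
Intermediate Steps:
Function('I')(a, n) = Rational(1, 17) (Function('I')(a, n) = Pow(17, -1) = Rational(1, 17))
W = Rational(1, 17) ≈ 0.058824
Function('p')(h, G) = Mul(Pow(Add(G, h), -1), Add(-12, G)) (Function('p')(h, G) = Mul(Add(-12, G), Pow(Add(G, h), -1)) = Mul(Pow(Add(G, h), -1), Add(-12, G)))
Mul(Add(Function('p')(37, 1), W), 462) = Mul(Add(Mul(Pow(Add(1, 37), -1), Add(-12, 1)), Rational(1, 17)), 462) = Mul(Add(Mul(Pow(38, -1), -11), Rational(1, 17)), 462) = Mul(Add(Mul(Rational(1, 38), -11), Rational(1, 17)), 462) = Mul(Add(Rational(-11, 38), Rational(1, 17)), 462) = Mul(Rational(-149, 646), 462) = Rational(-34419, 323)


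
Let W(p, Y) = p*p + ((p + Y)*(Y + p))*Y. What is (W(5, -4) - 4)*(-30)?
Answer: -510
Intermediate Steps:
W(p, Y) = p² + Y*(Y + p)² (W(p, Y) = p² + ((Y + p)*(Y + p))*Y = p² + (Y + p)²*Y = p² + Y*(Y + p)²)
(W(5, -4) - 4)*(-30) = ((5² - 4*(-4 + 5)²) - 4)*(-30) = ((25 - 4*1²) - 4)*(-30) = ((25 - 4*1) - 4)*(-30) = ((25 - 4) - 4)*(-30) = (21 - 4)*(-30) = 17*(-30) = -510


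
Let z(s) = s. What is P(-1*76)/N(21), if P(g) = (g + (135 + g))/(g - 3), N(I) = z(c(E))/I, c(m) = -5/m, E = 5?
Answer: -357/79 ≈ -4.5190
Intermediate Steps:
N(I) = -1/I (N(I) = (-5/5)/I = (-5*⅕)/I = -1/I)
P(g) = (135 + 2*g)/(-3 + g)
P(-1*76)/N(21) = ((135 + 2*(-1*76))/(-3 - 1*76))/((-1/21)) = ((135 + 2*(-76))/(-3 - 76))/((-1*1/21)) = ((135 - 152)/(-79))/(-1/21) = -1/79*(-17)*(-21) = (17/79)*(-21) = -357/79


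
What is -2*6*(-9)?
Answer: 108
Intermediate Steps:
-2*6*(-9) = -12*(-9) = 108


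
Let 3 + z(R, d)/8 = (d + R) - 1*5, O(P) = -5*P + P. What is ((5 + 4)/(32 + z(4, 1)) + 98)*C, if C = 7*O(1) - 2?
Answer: -11895/4 ≈ -2973.8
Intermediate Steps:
O(P) = -4*P
z(R, d) = -64 + 8*R + 8*d (z(R, d) = -24 + 8*((d + R) - 1*5) = -24 + 8*((R + d) - 5) = -24 + 8*(-5 + R + d) = -24 + (-40 + 8*R + 8*d) = -64 + 8*R + 8*d)
C = -30 (C = 7*(-4*1) - 2 = 7*(-4) - 2 = -28 - 2 = -30)
((5 + 4)/(32 + z(4, 1)) + 98)*C = ((5 + 4)/(32 + (-64 + 8*4 + 8*1)) + 98)*(-30) = (9/(32 + (-64 + 32 + 8)) + 98)*(-30) = (9/(32 - 24) + 98)*(-30) = (9/8 + 98)*(-30) = (793/8)*(-30) = -11895/4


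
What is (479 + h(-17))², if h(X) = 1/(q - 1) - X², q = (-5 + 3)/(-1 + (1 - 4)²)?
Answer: 894916/25 ≈ 35797.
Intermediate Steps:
q = -¼ (q = -2/(-1 + (-3)²) = -2/(-1 + 9) = -2/8 = -2*⅛ = -¼ ≈ -0.25000)
h(X) = -⅘ - X² (h(X) = 1/(-¼ - 1) - X² = 1/(-5/4) - X² = -⅘ - X²)
(479 + h(-17))² = (479 + (-⅘ - 1*(-17)²))² = (479 + (-⅘ - 1*289))² = (479 + (-⅘ - 289))² = (479 - 1449/5)² = (946/5)² = 894916/25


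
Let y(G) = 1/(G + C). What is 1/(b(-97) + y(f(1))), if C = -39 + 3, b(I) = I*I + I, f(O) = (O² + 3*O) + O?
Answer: 31/288671 ≈ 0.00010739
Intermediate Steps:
f(O) = O² + 4*O
b(I) = I + I² (b(I) = I² + I = I + I²)
C = -36
y(G) = 1/(-36 + G) (y(G) = 1/(G - 36) = 1/(-36 + G))
1/(b(-97) + y(f(1))) = 1/(-97*(1 - 97) + 1/(-36 + 1*(4 + 1))) = 1/(-97*(-96) + 1/(-36 + 1*5)) = 1/(9312 + 1/(-36 + 5)) = 1/(9312 + 1/(-31)) = 1/(9312 - 1/31) = 1/(288671/31) = 31/288671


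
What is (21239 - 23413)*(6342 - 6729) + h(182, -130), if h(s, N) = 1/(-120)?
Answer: 100960559/120 ≈ 8.4134e+5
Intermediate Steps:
h(s, N) = -1/120
(21239 - 23413)*(6342 - 6729) + h(182, -130) = (21239 - 23413)*(6342 - 6729) - 1/120 = -2174*(-387) - 1/120 = 841338 - 1/120 = 100960559/120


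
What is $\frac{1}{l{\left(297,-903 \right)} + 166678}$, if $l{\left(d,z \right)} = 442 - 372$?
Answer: $\frac{1}{166748} \approx 5.9971 \cdot 10^{-6}$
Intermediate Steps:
$l{\left(d,z \right)} = 70$ ($l{\left(d,z \right)} = 442 - 372 = 70$)
$\frac{1}{l{\left(297,-903 \right)} + 166678} = \frac{1}{70 + 166678} = \frac{1}{166748}$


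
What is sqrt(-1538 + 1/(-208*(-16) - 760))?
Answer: I*sqrt(2535632286)/1284 ≈ 39.217*I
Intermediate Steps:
sqrt(-1538 + 1/(-208*(-16) - 760)) = sqrt(-1538 + 1/(3328 - 760)) = sqrt(-1538 + 1/2568) = sqrt(-3949583/2568) = I*sqrt(2535632286)/1284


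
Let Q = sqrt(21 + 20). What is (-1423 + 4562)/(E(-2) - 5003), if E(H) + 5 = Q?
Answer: -15720112/25080023 - 3139*sqrt(41)/25080023 ≈ -0.62760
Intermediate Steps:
Q = sqrt(41) ≈ 6.4031
E(H) = -5 + sqrt(41)
(-1423 + 4562)/(E(-2) - 5003) = (-1423 + 4562)/((-5 + sqrt(41)) - 5003) = 3139/(-5008 + sqrt(41))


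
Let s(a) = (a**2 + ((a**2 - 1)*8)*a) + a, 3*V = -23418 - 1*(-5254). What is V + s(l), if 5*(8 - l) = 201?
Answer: -101955904/375 ≈ -2.7188e+5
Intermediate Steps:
V = -18164/3 (V = (-23418 - 1*(-5254))/3 = (-23418 + 5254)/3 = (1/3)*(-18164) = -18164/3 ≈ -6054.7)
l = -161/5 (l = 8 - 1/5*201 = 8 - 201/5 = -161/5 ≈ -32.200)
s(a) = a + a**2 + a*(-8 + 8*a**2) (s(a) = (a**2 + ((-1 + a**2)*8)*a) + a = (a**2 + (-8 + 8*a**2)*a) + a = (a**2 + a*(-8 + 8*a**2)) + a = a + a**2 + a*(-8 + 8*a**2))
V + s(l) = -18164/3 - 161*(-7 - 161/5 + 8*(-161/5)**2)/5 = -18164/3 - 161*(-7 - 161/5 + 8*(25921/25))/5 = -18164/3 - 161*(-7 - 161/5 + 207368/25)/5 = -18164/3 - 161/5*206388/25 = -18164/3 - 33228468/125 = -101955904/375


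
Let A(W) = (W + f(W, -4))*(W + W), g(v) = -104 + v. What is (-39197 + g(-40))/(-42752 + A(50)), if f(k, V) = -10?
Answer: 39341/38752 ≈ 1.0152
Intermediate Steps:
A(W) = 2*W*(-10 + W) (A(W) = (W - 10)*(W + W) = (-10 + W)*(2*W) = 2*W*(-10 + W))
(-39197 + g(-40))/(-42752 + A(50)) = (-39197 + (-104 - 40))/(-42752 + 2*50*(-10 + 50)) = (-39197 - 144)/(-42752 + 2*50*40) = -39341/(-42752 + 4000) = -39341/(-38752) = -39341*(-1/38752) = 39341/38752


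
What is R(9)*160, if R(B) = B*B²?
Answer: 116640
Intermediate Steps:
R(B) = B³
R(9)*160 = 9³*160 = 729*160 = 116640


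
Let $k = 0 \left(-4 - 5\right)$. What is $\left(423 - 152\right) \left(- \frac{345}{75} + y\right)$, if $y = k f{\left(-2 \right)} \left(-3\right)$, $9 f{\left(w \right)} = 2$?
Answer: $- \frac{6233}{5} \approx -1246.6$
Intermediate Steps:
$f{\left(w \right)} = \frac{2}{9}$ ($f{\left(w \right)} = \frac{1}{9} \cdot 2 = \frac{2}{9}$)
$k = 0$ ($k = 0 \left(-9\right) = 0$)
$y = 0$ ($y = 0 \cdot \frac{2}{9} \left(-3\right) = 0 \left(-3\right) = 0$)
$\left(423 - 152\right) \left(- \frac{345}{75} + y\right) = \left(423 - 152\right) \left(- \frac{345}{75} + 0\right) = 271 \left(\left(-345\right) \frac{1}{75} + 0\right) = 271 \left(- \frac{23}{5} + 0\right) = 271 \left(- \frac{23}{5}\right) = - \frac{6233}{5}$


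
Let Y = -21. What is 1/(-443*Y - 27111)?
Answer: -1/17808 ≈ -5.6155e-5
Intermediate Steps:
1/(-443*Y - 27111) = 1/(-443*(-21) - 27111) = 1/(9303 - 27111) = 1/(-17808) = -1/17808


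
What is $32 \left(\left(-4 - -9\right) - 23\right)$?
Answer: $-576$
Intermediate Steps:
$32 \left(\left(-4 - -9\right) - 23\right) = 32 \left(\left(-4 + 9\right) - 23\right) = 32 \left(5 - 23\right) = 32 \left(-18\right) = -576$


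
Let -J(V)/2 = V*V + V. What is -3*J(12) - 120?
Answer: 816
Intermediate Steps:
J(V) = -2*V - 2*V² (J(V) = -2*(V*V + V) = -2*(V² + V) = -2*(V + V²) = -2*V - 2*V²)
-3*J(12) - 120 = -(-6)*12*(1 + 12) - 120 = -(-6)*12*13 - 120 = -3*(-312) - 120 = 936 - 120 = 816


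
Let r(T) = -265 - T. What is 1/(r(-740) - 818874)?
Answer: -1/818399 ≈ -1.2219e-6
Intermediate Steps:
1/(r(-740) - 818874) = 1/((-265 - 1*(-740)) - 818874) = 1/((-265 + 740) - 818874) = 1/(475 - 818874) = 1/(-818399) = -1/818399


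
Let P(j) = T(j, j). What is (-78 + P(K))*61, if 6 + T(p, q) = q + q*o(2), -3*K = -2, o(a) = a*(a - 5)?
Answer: -15982/3 ≈ -5327.3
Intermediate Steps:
o(a) = a*(-5 + a)
K = 2/3 (K = -1/3*(-2) = 2/3 ≈ 0.66667)
T(p, q) = -6 - 5*q (T(p, q) = -6 + (q + q*(2*(-5 + 2))) = -6 + (q + q*(2*(-3))) = -6 + (q + q*(-6)) = -6 + (q - 6*q) = -6 - 5*q)
P(j) = -6 - 5*j
(-78 + P(K))*61 = (-78 + (-6 - 5*2/3))*61 = (-78 + (-6 - 10/3))*61 = (-78 - 28/3)*61 = -262/3*61 = -15982/3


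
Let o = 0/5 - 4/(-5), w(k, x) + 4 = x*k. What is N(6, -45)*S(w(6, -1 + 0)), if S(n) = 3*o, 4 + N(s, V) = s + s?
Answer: 96/5 ≈ 19.200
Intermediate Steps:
w(k, x) = -4 + k*x (w(k, x) = -4 + x*k = -4 + k*x)
N(s, V) = -4 + 2*s (N(s, V) = -4 + (s + s) = -4 + 2*s)
o = 4/5 (o = 0*(1/5) - 4*(-1/5) = 0 + 4/5 = 4/5 ≈ 0.80000)
S(n) = 12/5 (S(n) = 3*(4/5) = 12/5)
N(6, -45)*S(w(6, -1 + 0)) = (-4 + 2*6)*(12/5) = (-4 + 12)*(12/5) = 8*(12/5) = 96/5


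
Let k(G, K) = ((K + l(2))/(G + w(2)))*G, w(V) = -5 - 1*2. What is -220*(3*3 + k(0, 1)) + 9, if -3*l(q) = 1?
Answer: -1971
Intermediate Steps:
l(q) = -⅓ (l(q) = -⅓*1 = -⅓)
w(V) = -7 (w(V) = -5 - 2 = -7)
k(G, K) = G*(-⅓ + K)/(-7 + G) (k(G, K) = ((K - ⅓)/(G - 7))*G = ((-⅓ + K)/(-7 + G))*G = G*(-⅓ + K)/(-7 + G))
-220*(3*3 + k(0, 1)) + 9 = -220*(3*3 + (⅓)*0*(-1 + 3*1)/(-7 + 0)) + 9 = -220*(9 + (⅓)*0*(-1 + 3)/(-7)) + 9 = -220*(9 + (⅓)*0*(-⅐)*2) + 9 = -220*(9 + 0) + 9 = -220*9 + 9 = -110*18 + 9 = -1980 + 9 = -1971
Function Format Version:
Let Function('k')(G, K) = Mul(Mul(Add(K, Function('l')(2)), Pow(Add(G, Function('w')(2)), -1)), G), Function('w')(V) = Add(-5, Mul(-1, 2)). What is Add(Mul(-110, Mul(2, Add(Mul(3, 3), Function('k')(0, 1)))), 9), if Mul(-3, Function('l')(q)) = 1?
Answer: -1971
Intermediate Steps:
Function('l')(q) = Rational(-1, 3) (Function('l')(q) = Mul(Rational(-1, 3), 1) = Rational(-1, 3))
Function('w')(V) = -7 (Function('w')(V) = Add(-5, -2) = -7)
Function('k')(G, K) = Mul(G, Pow(Add(-7, G), -1), Add(Rational(-1, 3), K)) (Function('k')(G, K) = Mul(Mul(Add(K, Rational(-1, 3)), Pow(Add(G, -7), -1)), G) = Mul(Mul(Add(Rational(-1, 3), K), Pow(Add(-7, G), -1)), G) = Mul(Mul(Pow(Add(-7, G), -1), Add(Rational(-1, 3), K)), G) = Mul(G, Pow(Add(-7, G), -1), Add(Rational(-1, 3), K)))
Add(Mul(-110, Mul(2, Add(Mul(3, 3), Function('k')(0, 1)))), 9) = Add(Mul(-110, Mul(2, Add(Mul(3, 3), Mul(Rational(1, 3), 0, Pow(Add(-7, 0), -1), Add(-1, Mul(3, 1)))))), 9) = Add(Mul(-110, Mul(2, Add(9, Mul(Rational(1, 3), 0, Pow(-7, -1), Add(-1, 3))))), 9) = Add(Mul(-110, Mul(2, Add(9, Mul(Rational(1, 3), 0, Rational(-1, 7), 2)))), 9) = Add(Mul(-110, Mul(2, Add(9, 0))), 9) = Add(Mul(-110, Mul(2, 9)), 9) = Add(Mul(-110, 18), 9) = Add(-1980, 9) = -1971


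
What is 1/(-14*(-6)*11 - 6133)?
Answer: -1/5209 ≈ -0.00019198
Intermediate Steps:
1/(-14*(-6)*11 - 6133) = 1/(84*11 - 6133) = 1/(924 - 6133) = 1/(-5209) = -1/5209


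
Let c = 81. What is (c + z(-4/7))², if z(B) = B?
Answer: 316969/49 ≈ 6468.8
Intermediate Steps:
(c + z(-4/7))² = (81 - 4/7)² = (563/7)² = 316969/49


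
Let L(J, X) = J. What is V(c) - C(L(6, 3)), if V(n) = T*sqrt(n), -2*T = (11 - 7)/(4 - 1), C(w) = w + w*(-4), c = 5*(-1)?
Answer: 18 - 2*I*sqrt(5)/3 ≈ 18.0 - 1.4907*I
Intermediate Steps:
c = -5
C(w) = -3*w (C(w) = w - 4*w = -3*w)
T = -2/3 (T = -(11 - 7)/(2*(4 - 1)) = -2/3 ≈ -0.66667)
V(n) = -2*sqrt(n)/3
V(c) - C(L(6, 3)) = -2*I*sqrt(5)/3 - (-3)*6 = -2*I*sqrt(5)/3 - 1*(-18) = -2*I*sqrt(5)/3 + 18 = 18 - 2*I*sqrt(5)/3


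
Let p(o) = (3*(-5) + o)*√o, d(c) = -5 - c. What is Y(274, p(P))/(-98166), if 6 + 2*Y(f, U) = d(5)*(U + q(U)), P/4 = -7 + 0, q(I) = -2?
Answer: -7/98166 - 215*I*√7/49083 ≈ -7.1308e-5 - 0.011589*I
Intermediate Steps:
P = -28 (P = 4*(-7 + 0) = 4*(-7) = -28)
p(o) = √o*(-15 + o) (p(o) = (-15 + o)*√o = √o*(-15 + o))
Y(f, U) = 7 - 5*U (Y(f, U) = -3 + ((-5 - 1*5)*(U - 2))/2 = -3 + ((-5 - 5)*(-2 + U))/2 = -3 + (-10*(-2 + U))/2 = -3 + (20 - 10*U)/2 = -3 + (10 - 5*U) = 7 - 5*U)
Y(274, p(P))/(-98166) = (7 - 5*√(-28)*(-15 - 28))/(-98166) = (7 - 5*2*I*√7*(-43))*(-1/98166) = (7 - (-430)*I*√7)*(-1/98166) = (7 + 430*I*√7)*(-1/98166) = -7/98166 - 215*I*√7/49083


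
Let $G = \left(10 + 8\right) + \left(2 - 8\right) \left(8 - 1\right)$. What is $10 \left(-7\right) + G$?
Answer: $-94$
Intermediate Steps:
$G = -24$ ($G = 18 - 42 = -24$)
$10 \left(-7\right) + G = 10 \left(-7\right) - 24 = -70 - 24 = -94$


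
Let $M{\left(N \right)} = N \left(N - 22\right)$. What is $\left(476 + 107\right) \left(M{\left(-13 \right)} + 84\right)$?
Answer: $314237$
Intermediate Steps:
$M{\left(N \right)} = N \left(-22 + N\right)$
$\left(476 + 107\right) \left(M{\left(-13 \right)} + 84\right) = \left(476 + 107\right) \left(- 13 \left(-22 - 13\right) + 84\right) = 583 \left(\left(-13\right) \left(-35\right) + 84\right) = 583 \left(455 + 84\right) = 583 \cdot 539 = 314237$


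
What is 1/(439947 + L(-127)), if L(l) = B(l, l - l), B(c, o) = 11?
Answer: 1/439958 ≈ 2.2729e-6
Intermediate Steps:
L(l) = 11
1/(439947 + L(-127)) = 1/(439947 + 11) = 1/439958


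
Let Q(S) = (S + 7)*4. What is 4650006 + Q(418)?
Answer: 4651706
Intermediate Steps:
Q(S) = 28 + 4*S (Q(S) = (7 + S)*4 = 28 + 4*S)
4650006 + Q(418) = 4650006 + (28 + 4*418) = 4650006 + (28 + 1672) = 4650006 + 1700 = 4651706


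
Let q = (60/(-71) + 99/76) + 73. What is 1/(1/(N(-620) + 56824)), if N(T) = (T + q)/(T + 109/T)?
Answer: 29475215989349/518702641 ≈ 56825.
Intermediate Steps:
q = 396377/5396 (q = (60*(-1/71) + 99*(1/76)) + 73 = (-60/71 + 99/76) + 73 = 2469/5396 + 73 = 396377/5396 ≈ 73.458)
N(T) = (396377/5396 + T)/(T + 109/T) (N(T) = (T + 396377/5396)/(T + 109/T) = (396377/5396 + T)/(T + 109/T))
1/(1/(N(-620) + 56824)) = 1/(1/((1/5396)*(-620)*(396377 + 5396*(-620))/(109 + (-620)²) + 56824)) = 1/(1/((1/5396)*(-620)*(396377 - 3345520)/(109 + 384400) + 56824)) = 1/(1/((1/5396)*(-620)*(-2949143)/384509 + 56824)) = 1/(1/((1/5396)*(-620)*(1/384509)*(-2949143) + 56824)) = 1/(1/(457117165/518702641 + 56824)) = 1/(1/(29475215989349/518702641)) = 1/(518702641/29475215989349) = 29475215989349/518702641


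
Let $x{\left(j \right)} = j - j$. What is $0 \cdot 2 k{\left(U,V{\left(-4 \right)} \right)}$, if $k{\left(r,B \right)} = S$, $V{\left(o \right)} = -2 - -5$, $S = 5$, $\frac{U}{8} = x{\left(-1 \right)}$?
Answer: $0$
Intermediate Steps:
$x{\left(j \right)} = 0$
$U = 0$ ($U = 8 \cdot 0 = 0$)
$V{\left(o \right)} = 3$ ($V{\left(o \right)} = -2 + 5 = 3$)
$k{\left(r,B \right)} = 5$
$0 \cdot 2 k{\left(U,V{\left(-4 \right)} \right)} = 0 \cdot 2 \cdot 5 = 0 \cdot 5 = 0$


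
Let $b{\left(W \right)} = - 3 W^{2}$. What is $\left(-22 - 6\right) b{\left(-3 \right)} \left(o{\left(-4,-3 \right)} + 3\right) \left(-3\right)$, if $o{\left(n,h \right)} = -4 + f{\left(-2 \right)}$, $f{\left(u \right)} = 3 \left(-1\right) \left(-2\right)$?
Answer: $-11340$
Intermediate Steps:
$f{\left(u \right)} = 6$ ($f{\left(u \right)} = \left(-3\right) \left(-2\right) = 6$)
$o{\left(n,h \right)} = 2$ ($o{\left(n,h \right)} = -4 + 6 = 2$)
$\left(-22 - 6\right) b{\left(-3 \right)} \left(o{\left(-4,-3 \right)} + 3\right) \left(-3\right) = \left(-22 - 6\right) \left(- 3 \left(-3\right)^{2}\right) \left(2 + 3\right) \left(-3\right) = \left(-22 - 6\right) \left(\left(-3\right) 9\right) 5 \left(-3\right) = \left(-28\right) \left(-27\right) \left(-15\right) = 756 \left(-15\right) = -11340$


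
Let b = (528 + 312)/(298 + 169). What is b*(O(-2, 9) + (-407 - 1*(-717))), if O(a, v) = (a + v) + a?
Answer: 264600/467 ≈ 566.60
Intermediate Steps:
O(a, v) = v + 2*a
b = 840/467 ≈ 1.7987
b*(O(-2, 9) + (-407 - 1*(-717))) = 840*((9 + 2*(-2)) + (-407 - 1*(-717)))/467 = 840*((9 - 4) + (-407 + 717))/467 = 840*(5 + 310)/467 = (840/467)*315 = 264600/467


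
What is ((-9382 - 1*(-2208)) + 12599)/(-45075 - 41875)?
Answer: -217/3478 ≈ -0.062392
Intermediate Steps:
((-9382 - 1*(-2208)) + 12599)/(-45075 - 41875) = ((-9382 + 2208) + 12599)/(-86950) = (-7174 + 12599)*(-1/86950) = 5425*(-1/86950) = -217/3478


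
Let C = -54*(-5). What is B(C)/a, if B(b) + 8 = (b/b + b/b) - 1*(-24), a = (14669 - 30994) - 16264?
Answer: -2/3621 ≈ -0.00055233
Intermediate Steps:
C = 270
a = -32589 (a = -16325 - 16264 = -32589)
B(b) = 18 (B(b) = -8 + ((b/b + b/b) - 1*(-24)) = -8 + ((1 + 1) + 24) = -8 + (2 + 24) = -8 + 26 = 18)
B(C)/a = 18/(-32589) = 18*(-1/32589) = -2/3621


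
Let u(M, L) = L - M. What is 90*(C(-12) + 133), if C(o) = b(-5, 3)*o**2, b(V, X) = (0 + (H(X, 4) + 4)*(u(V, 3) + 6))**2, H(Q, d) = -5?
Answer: 2552130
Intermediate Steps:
b(V, X) = (-9 + V)**2 (b(V, X) = (0 + (-5 + 4)*((3 - V) + 6))**2 = (0 - (9 - V))**2 = (0 + (-9 + V))**2 = (-9 + V)**2)
C(o) = 196*o**2 (C(o) = (-9 - 5)**2*o**2 = (-14)**2*o**2 = 196*o**2)
90*(C(-12) + 133) = 90*(196*(-12)**2 + 133) = 90*(196*144 + 133) = 90*(28224 + 133) = 90*28357 = 2552130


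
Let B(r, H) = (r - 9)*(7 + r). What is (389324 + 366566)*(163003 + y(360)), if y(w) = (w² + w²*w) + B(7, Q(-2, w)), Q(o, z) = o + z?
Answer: 35487958356750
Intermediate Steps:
B(r, H) = (-9 + r)*(7 + r)
y(w) = -28 + w² + w³ (y(w) = (w² + w²*w) + (-63 + 7² - 2*7) = (w² + w³) + (-63 + 49 - 14) = (w² + w³) - 28 = -28 + w² + w³)
(389324 + 366566)*(163003 + y(360)) = (389324 + 366566)*(163003 + (-28 + 360² + 360³)) = 755890*(163003 + (-28 + 129600 + 46656000)) = 755890*(163003 + 46785572) = 755890*46948575 = 35487958356750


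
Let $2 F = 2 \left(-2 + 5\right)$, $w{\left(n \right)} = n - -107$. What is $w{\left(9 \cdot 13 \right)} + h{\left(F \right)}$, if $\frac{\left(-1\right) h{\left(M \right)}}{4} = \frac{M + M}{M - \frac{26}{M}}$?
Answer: $\frac{3880}{17} \approx 228.24$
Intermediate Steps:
$w{\left(n \right)} = 107 + n$ ($w{\left(n \right)} = n + 107 = 107 + n$)
$F = 3$ ($F = \frac{2 \left(-2 + 5\right)}{2} = \frac{2 \cdot 3}{2} = \frac{1}{2} \cdot 6 = 3$)
$h{\left(M \right)} = - \frac{8 M}{M - \frac{26}{M}}$ ($h{\left(M \right)} = - 4 \frac{M + M}{M - \frac{26}{M}} = - 4 \frac{2 M}{M - \frac{26}{M}} = - \frac{8 M}{M - \frac{26}{M}}$)
$w{\left(9 \cdot 13 \right)} + h{\left(F \right)} = \left(107 + 9 \cdot 13\right) - \frac{8 \cdot 3^{2}}{-26 + 3^{2}} = \left(107 + 117\right) - \frac{72}{-26 + 9} = 224 - \frac{72}{-17} = 224 - 72 \left(- \frac{1}{17}\right) = 224 + \frac{72}{17} = \frac{3880}{17}$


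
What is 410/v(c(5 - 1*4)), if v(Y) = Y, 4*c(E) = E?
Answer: 1640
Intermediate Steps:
c(E) = E/4
410/v(c(5 - 1*4)) = 410/(((5 - 1*4)/4)) = 410/(((5 - 4)/4)) = 410/(((¼)*1)) = 410/(¼) = 410*4 = 1640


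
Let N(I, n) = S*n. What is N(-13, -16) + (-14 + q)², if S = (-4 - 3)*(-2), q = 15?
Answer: -223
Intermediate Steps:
S = 14 (S = -7*(-2) = 14)
N(I, n) = 14*n
N(-13, -16) + (-14 + q)² = 14*(-16) + (-14 + 15)² = -224 + 1² = -224 + 1 = -223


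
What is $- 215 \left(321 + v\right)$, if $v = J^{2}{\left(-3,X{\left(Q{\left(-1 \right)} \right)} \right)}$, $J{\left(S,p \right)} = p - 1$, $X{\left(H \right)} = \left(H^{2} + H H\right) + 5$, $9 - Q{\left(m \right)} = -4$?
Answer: $-25216275$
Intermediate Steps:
$Q{\left(m \right)} = 13$ ($Q{\left(m \right)} = 9 - -4 = 9 + 4 = 13$)
$X{\left(H \right)} = 5 + 2 H^{2}$ ($X{\left(H \right)} = \left(H^{2} + H^{2}\right) + 5 = 2 H^{2} + 5 = 5 + 2 H^{2}$)
$J{\left(S,p \right)} = -1 + p$
$v = 116964$ ($v = \left(-1 + \left(5 + 2 \cdot 13^{2}\right)\right)^{2} = \left(-1 + \left(5 + 2 \cdot 169\right)\right)^{2} = \left(-1 + \left(5 + 338\right)\right)^{2} = \left(-1 + 343\right)^{2} = 342^{2} = 116964$)
$- 215 \left(321 + v\right) = - 215 \left(321 + 116964\right) = \left(-215\right) 117285 = -25216275$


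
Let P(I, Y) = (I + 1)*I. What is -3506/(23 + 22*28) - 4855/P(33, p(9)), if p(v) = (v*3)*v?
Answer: -2345359/238986 ≈ -9.8138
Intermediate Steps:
p(v) = 3*v**2 (p(v) = (3*v)*v = 3*v**2)
P(I, Y) = I*(1 + I) (P(I, Y) = (1 + I)*I = I*(1 + I))
-3506/(23 + 22*28) - 4855/P(33, p(9)) = -3506/(23 + 22*28) - 4855*1/(33*(1 + 33)) = -3506/(23 + 616) - 4855/(33*34) = -3506/639 - 4855/1122 = -2345359/238986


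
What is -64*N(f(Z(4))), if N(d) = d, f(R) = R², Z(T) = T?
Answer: -1024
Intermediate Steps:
-64*N(f(Z(4))) = -64*4² = -64*16 = -1024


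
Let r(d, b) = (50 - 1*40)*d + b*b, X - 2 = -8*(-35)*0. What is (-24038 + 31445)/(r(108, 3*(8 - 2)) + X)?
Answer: 7407/1406 ≈ 5.2681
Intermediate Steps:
X = 2 (X = 2 - 8*(-35)*0 = 2 + 280*0 = 2 + 0 = 2)
r(d, b) = b² + 10*d (r(d, b) = (50 - 40)*d + b² = 10*d + b² = b² + 10*d)
(-24038 + 31445)/(r(108, 3*(8 - 2)) + X) = (-24038 + 31445)/(((3*(8 - 2))² + 10*108) + 2) = 7407/(((3*6)² + 1080) + 2) = 7407/((18² + 1080) + 2) = 7407/((324 + 1080) + 2) = 7407/(1404 + 2) = 7407/1406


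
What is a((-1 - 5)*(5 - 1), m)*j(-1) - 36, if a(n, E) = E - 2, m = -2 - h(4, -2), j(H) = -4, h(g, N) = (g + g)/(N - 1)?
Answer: -92/3 ≈ -30.667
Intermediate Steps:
h(g, N) = 2*g/(-1 + N) (h(g, N) = (2*g)/(-1 + N) = 2*g/(-1 + N))
m = ⅔ (m = -2 - 2*4/(-1 - 2) = -2 - 2*4/(-3) = -2 - 2*4*(-1)/3 = -2 - 1*(-8/3) = -2 + 8/3 = ⅔ ≈ 0.66667)
a(n, E) = -2 + E
a((-1 - 5)*(5 - 1), m)*j(-1) - 36 = (-2 + ⅔)*(-4) - 36 = -4/3*(-4) - 36 = 16/3 - 36 = -92/3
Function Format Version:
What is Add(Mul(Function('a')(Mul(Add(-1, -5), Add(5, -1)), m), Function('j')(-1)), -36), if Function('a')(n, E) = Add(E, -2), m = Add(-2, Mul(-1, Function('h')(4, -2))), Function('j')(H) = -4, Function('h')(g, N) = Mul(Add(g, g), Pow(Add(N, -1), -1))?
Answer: Rational(-92, 3) ≈ -30.667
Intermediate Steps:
Function('h')(g, N) = Mul(2, g, Pow(Add(-1, N), -1)) (Function('h')(g, N) = Mul(Mul(2, g), Pow(Add(-1, N), -1)) = Mul(2, g, Pow(Add(-1, N), -1)))
m = Rational(2, 3) (m = Add(-2, Mul(-1, Mul(2, 4, Pow(Add(-1, -2), -1)))) = Add(-2, Mul(-1, Mul(2, 4, Pow(-3, -1)))) = Add(-2, Mul(-1, Mul(2, 4, Rational(-1, 3)))) = Add(-2, Mul(-1, Rational(-8, 3))) = Add(-2, Rational(8, 3)) = Rational(2, 3) ≈ 0.66667)
Function('a')(n, E) = Add(-2, E)
Add(Mul(Function('a')(Mul(Add(-1, -5), Add(5, -1)), m), Function('j')(-1)), -36) = Add(Mul(Add(-2, Rational(2, 3)), -4), -36) = Add(Mul(Rational(-4, 3), -4), -36) = Add(Rational(16, 3), -36) = Rational(-92, 3)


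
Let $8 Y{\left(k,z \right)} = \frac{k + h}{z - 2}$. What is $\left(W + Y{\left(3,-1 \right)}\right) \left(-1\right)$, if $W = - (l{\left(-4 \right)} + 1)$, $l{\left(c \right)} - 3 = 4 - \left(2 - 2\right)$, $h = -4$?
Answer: $\frac{191}{24} \approx 7.9583$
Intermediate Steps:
$l{\left(c \right)} = 7$ ($l{\left(c \right)} = 3 + \left(4 - \left(2 - 2\right)\right) = 3 + \left(4 - 0\right) = 3 + \left(4 + 0\right) = 3 + 4 = 7$)
$Y{\left(k,z \right)} = \frac{-4 + k}{8 \left(-2 + z\right)}$ ($Y{\left(k,z \right)} = \frac{\left(k - 4\right) \frac{1}{z - 2}}{8} = \frac{\left(-4 + k\right) \frac{1}{-2 + z}}{8} = \frac{\frac{1}{-2 + z} \left(-4 + k\right)}{8} = \frac{-4 + k}{8 \left(-2 + z\right)}$)
$W = -8$ ($W = - (7 + 1) = \left(-1\right) 8 = -8$)
$\left(W + Y{\left(3,-1 \right)}\right) \left(-1\right) = \left(-8 + \frac{-4 + 3}{8 \left(-2 - 1\right)}\right) \left(-1\right) = \left(-8 + \frac{1}{8} \frac{1}{-3} \left(-1\right)\right) \left(-1\right) = \left(-8 + \frac{1}{8} \left(- \frac{1}{3}\right) \left(-1\right)\right) \left(-1\right) = \left(-8 + \frac{1}{24}\right) \left(-1\right) = \left(- \frac{191}{24}\right) \left(-1\right) = \frac{191}{24}$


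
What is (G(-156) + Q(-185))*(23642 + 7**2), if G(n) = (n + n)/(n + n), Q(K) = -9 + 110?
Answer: 2416482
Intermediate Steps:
Q(K) = 101
G(n) = 1 (G(n) = (2*n)/((2*n)) = (2*n)*(1/(2*n)) = 1)
(G(-156) + Q(-185))*(23642 + 7**2) = (1 + 101)*(23642 + 7**2) = 102*(23642 + 49) = 102*23691 = 2416482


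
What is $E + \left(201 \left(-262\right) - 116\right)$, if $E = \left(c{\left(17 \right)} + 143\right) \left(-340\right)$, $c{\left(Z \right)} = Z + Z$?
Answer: $-112958$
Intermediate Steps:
$c{\left(Z \right)} = 2 Z$
$E = -60180$ ($E = \left(2 \cdot 17 + 143\right) \left(-340\right) = \left(34 + 143\right) \left(-340\right) = 177 \left(-340\right) = -60180$)
$E + \left(201 \left(-262\right) - 116\right) = -60180 + \left(201 \left(-262\right) - 116\right) = -60180 - 52778 = -112958$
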